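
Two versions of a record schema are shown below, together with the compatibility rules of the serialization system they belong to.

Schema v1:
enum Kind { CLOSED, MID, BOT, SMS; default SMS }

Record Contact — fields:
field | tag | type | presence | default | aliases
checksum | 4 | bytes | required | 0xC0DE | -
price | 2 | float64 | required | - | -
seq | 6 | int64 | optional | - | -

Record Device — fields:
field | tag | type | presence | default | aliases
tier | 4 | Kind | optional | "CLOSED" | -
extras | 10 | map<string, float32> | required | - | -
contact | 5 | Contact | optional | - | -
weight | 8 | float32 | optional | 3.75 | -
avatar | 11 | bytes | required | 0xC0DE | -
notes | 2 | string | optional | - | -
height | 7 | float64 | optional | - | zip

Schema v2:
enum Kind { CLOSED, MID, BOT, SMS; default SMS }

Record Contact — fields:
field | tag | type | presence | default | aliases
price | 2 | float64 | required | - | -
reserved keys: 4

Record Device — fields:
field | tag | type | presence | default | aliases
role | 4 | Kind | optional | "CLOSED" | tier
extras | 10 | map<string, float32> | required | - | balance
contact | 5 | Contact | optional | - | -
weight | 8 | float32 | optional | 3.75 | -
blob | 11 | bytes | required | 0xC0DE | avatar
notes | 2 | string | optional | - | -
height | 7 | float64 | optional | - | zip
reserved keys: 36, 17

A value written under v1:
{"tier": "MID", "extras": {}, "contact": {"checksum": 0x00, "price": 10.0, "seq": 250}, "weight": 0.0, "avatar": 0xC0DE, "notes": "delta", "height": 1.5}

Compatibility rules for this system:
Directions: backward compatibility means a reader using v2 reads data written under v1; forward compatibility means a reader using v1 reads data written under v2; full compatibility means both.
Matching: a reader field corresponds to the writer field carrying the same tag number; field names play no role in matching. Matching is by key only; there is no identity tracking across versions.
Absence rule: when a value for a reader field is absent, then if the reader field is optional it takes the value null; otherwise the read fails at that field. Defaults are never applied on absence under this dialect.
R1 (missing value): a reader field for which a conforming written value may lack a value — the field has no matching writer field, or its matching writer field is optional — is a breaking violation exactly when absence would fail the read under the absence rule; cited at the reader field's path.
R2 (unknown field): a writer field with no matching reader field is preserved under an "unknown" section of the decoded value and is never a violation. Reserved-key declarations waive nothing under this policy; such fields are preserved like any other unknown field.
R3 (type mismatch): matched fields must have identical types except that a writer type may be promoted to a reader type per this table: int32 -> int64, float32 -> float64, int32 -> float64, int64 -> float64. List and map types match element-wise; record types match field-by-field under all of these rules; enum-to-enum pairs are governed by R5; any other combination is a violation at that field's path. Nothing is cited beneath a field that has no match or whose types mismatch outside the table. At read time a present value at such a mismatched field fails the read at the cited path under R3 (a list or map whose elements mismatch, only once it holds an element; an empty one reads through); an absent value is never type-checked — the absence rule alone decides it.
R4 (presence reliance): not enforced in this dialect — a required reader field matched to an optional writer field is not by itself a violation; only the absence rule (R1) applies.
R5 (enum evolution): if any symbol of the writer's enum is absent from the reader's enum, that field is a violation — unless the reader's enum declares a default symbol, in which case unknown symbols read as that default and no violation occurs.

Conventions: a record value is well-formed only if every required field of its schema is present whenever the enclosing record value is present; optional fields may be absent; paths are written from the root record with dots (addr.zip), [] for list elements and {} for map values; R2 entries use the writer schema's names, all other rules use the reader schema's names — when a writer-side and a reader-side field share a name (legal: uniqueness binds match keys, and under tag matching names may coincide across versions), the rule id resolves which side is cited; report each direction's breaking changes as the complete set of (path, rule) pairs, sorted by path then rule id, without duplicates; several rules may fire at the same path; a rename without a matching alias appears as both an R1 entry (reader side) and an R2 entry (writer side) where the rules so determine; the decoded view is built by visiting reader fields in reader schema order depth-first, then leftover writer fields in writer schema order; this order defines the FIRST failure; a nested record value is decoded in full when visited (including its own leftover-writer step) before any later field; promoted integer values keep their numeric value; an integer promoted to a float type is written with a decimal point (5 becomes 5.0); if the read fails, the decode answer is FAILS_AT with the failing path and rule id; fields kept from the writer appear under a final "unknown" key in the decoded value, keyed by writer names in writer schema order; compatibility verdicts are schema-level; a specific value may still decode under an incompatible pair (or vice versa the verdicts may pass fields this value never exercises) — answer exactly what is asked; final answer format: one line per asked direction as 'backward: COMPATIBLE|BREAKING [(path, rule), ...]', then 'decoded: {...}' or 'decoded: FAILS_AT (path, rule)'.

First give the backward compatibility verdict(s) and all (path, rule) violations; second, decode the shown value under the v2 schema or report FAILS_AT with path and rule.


arrows below run writer -> reader for Device
backward for Device (reader v2, writer v1):
  role: paired with writer tier (Kind -> Kind; writer optional)
  extras: paired with writer extras (map<string, float32> -> map<string, float32>; writer required)
  contact: paired with writer contact (Contact -> Contact; writer optional)
  weight: paired with writer weight (float32 -> float32; writer optional)
  blob: paired with writer avatar (bytes -> bytes; writer required)
  notes: paired with writer notes (string -> string; writer optional)
  height: paired with writer height (float64 -> float64; writer optional)
  contact.price: paired with writer contact.price (float64 -> float64; writer required)
  contact.checksum (writer side), unknown to reader
  contact.seq (writer side), unknown to reader
  => backward: COMPATIBLE
migrating the Device value to v2:
  role := "MID" (from writer tier)
  extras := {}
  contact.price := 10.0
  writer contact.checksum: kept under "unknown"
  writer contact.seq: kept under "unknown"
  weight := 0.0
  blob := 0xC0DE (from writer avatar)
  notes := "delta"
  height := 1.5
  => decoded: {"role": "MID", "extras": {}, "contact": {"price": 10.0, "unknown": {"checksum": 0x00, "seq": 250}}, "weight": 0.0, "blob": 0xC0DE, "notes": "delta", "height": 1.5}

backward: COMPATIBLE []; decoded: {"role": "MID", "extras": {}, "contact": {"price": 10.0, "unknown": {"checksum": 0x00, "seq": 250}}, "weight": 0.0, "blob": 0xC0DE, "notes": "delta", "height": 1.5}


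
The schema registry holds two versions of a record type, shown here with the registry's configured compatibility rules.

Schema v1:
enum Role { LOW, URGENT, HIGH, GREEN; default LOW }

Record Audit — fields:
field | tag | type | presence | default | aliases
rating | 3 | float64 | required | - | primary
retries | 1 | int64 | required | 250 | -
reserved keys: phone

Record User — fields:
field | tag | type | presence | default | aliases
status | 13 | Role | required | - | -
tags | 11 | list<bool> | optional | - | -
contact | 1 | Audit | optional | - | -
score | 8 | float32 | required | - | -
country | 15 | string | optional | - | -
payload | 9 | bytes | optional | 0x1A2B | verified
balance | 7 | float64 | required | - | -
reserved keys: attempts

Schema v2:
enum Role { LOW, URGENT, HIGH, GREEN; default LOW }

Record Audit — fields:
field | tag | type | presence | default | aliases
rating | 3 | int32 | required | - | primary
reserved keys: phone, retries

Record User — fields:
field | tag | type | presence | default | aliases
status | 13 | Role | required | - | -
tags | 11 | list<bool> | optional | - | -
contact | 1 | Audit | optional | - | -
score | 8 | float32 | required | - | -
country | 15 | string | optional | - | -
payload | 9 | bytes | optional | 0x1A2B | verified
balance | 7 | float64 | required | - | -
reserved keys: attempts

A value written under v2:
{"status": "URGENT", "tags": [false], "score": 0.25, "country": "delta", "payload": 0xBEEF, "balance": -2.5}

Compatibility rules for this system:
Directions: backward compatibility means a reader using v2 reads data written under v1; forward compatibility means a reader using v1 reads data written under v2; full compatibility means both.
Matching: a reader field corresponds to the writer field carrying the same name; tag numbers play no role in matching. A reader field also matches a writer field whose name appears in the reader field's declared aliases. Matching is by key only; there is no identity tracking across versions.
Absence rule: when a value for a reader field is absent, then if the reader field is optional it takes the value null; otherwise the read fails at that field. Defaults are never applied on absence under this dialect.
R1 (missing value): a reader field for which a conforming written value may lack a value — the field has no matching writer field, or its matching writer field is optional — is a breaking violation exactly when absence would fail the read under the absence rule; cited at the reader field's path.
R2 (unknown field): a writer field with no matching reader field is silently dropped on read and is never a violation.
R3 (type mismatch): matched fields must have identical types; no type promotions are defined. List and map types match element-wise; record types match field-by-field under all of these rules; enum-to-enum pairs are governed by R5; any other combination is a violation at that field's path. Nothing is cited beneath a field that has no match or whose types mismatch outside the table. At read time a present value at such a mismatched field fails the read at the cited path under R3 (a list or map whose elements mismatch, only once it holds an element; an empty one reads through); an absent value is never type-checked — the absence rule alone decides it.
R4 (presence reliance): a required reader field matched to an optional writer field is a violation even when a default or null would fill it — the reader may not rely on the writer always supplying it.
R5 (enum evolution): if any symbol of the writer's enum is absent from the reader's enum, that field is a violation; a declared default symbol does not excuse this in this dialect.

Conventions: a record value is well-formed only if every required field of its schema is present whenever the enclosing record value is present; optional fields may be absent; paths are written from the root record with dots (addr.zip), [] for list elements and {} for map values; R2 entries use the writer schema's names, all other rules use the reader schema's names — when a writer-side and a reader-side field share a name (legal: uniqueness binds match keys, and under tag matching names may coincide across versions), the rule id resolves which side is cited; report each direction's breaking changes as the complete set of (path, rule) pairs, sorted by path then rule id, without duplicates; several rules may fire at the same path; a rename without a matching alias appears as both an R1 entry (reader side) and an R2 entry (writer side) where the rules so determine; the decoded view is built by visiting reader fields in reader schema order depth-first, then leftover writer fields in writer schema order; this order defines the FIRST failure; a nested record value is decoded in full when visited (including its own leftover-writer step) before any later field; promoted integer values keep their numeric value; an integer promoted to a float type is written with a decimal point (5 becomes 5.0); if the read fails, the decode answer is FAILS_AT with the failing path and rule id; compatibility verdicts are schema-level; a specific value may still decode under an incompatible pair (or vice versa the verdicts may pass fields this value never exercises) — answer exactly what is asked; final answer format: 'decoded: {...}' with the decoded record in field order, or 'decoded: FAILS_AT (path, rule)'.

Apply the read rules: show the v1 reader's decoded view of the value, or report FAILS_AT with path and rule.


decoded: {"status": "URGENT", "tags": [false], "contact": null, "score": 0.25, "country": "delta", "payload": 0xBEEF, "balance": -2.5}

the writer's type comes first in each User pair
decode walk for User under reader schema v1:
  status := "URGENT"
  tags := [false]
  contact := null (absent, optional -> null)
  score := 0.25
  country := "delta"
  payload := 0xBEEF
  balance := -2.5
  => decoded: {"status": "URGENT", "tags": [false], "contact": null, "score": 0.25, "country": "delta", "payload": 0xBEEF, "balance": -2.5}
ruling out the remaining User differences:
  removed field retries from record Audit (its key "retries" joins the reserved list) -> matters for User compatibility verdicts, not for this value's decode
  field rating in record Audit: type float64 changed to int32 -> matters for User compatibility verdicts, not for this value's decode


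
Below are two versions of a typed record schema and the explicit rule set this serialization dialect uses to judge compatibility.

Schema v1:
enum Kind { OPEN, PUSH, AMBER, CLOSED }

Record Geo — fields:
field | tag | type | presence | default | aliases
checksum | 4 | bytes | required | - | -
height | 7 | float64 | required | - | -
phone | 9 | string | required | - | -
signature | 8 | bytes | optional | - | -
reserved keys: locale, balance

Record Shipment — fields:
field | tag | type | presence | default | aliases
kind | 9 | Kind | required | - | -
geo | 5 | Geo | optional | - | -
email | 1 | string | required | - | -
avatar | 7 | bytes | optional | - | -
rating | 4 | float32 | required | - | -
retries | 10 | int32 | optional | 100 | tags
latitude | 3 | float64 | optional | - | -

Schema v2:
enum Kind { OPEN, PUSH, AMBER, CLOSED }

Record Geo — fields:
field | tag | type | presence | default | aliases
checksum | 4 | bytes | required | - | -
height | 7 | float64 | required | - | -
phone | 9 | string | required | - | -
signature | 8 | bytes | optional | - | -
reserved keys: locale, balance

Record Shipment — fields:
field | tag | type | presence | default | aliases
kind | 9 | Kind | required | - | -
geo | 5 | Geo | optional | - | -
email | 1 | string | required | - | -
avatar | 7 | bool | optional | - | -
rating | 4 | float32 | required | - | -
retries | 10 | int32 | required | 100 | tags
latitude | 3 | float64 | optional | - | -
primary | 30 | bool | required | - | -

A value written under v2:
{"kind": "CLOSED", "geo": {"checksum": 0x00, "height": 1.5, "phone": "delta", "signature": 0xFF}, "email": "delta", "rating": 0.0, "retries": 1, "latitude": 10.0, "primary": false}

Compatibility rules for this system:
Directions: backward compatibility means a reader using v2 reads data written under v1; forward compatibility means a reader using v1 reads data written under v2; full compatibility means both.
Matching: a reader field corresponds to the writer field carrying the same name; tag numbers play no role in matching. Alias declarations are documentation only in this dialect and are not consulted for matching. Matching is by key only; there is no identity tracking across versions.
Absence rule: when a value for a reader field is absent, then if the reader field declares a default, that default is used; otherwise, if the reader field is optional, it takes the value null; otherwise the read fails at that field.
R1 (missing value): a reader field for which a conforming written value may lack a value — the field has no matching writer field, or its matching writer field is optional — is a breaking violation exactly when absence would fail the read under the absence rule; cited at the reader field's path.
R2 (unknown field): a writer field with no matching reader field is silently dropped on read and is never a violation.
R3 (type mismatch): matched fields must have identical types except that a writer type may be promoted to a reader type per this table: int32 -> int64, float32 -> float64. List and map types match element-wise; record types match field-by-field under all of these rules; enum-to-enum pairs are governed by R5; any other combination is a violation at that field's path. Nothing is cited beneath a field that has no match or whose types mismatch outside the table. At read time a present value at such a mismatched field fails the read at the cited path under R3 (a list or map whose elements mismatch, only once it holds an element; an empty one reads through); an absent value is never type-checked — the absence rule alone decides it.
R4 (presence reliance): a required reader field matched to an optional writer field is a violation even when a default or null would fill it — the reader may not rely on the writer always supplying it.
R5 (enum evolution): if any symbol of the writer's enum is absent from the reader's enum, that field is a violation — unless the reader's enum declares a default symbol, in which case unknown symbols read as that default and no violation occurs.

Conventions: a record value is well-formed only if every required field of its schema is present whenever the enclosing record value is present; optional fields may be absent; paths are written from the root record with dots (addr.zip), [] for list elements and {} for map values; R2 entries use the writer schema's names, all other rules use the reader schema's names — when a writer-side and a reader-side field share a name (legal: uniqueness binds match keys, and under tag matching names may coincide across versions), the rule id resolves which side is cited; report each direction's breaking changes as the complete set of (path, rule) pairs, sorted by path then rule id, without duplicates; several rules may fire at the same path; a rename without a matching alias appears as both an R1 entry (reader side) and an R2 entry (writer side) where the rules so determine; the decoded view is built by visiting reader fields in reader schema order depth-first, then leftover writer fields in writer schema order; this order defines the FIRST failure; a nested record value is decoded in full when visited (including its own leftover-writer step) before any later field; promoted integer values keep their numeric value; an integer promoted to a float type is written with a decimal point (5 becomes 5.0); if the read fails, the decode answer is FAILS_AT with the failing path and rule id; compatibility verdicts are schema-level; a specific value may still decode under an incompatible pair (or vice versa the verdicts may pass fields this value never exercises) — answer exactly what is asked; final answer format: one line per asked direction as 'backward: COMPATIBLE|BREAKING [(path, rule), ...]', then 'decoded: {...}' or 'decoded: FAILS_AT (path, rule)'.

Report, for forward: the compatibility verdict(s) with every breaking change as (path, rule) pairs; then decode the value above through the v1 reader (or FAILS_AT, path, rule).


forward: BREAKING [(avatar, R3)]; decoded: {"kind": "CLOSED", "geo": {"checksum": 0x00, "height": 1.5, "phone": "delta", "signature": 0xFF}, "email": "delta", "avatar": null, "rating": 0.0, "retries": 1, "latitude": 10.0}

in Shipment below, arrows point writer -> reader
forward pass over Shipment, reader schema v1, writer schema v2:
  kind: Kind -> Kind, writer required; from kind
  geo: Geo -> Geo, writer optional; from geo
  email: string -> string, writer required; from email
  avatar: bool -> bytes, writer optional; from avatar
  rating: float32 -> float32, writer required; from rating
  retries: int32 -> int32, writer required; from retries
  latitude: float64 -> float64, writer optional; from latitude
  writer field primary has no reader counterpart
  geo.checksum: bytes -> bytes, writer required; from geo.checksum
  geo.height: float64 -> float64, writer required; from geo.height
  geo.phone: string -> string, writer required; from geo.phone
  geo.signature: bytes -> bytes, writer optional; from geo.signature
  rule R3 violated at avatar
  => forward: BREAKING (1)
decode (reader v1):
  kind := "CLOSED"
  geo.checksum := 0x00
  geo.height := 1.5
  geo.phone := "delta"
  geo.signature := 0xFF
  email := "delta"
  avatar := null (not supplied -> null)
  rating := 0.0
  retries := 1
  latitude := 10.0
  writer primary: unmatched, discarded
  => decoded: {"kind": "CLOSED", "geo": {"checksum": 0x00, "height": 1.5, "phone": "delta", "signature": 0xFF}, "email": "delta", "avatar": null, "rating": 0.0, "retries": 1, "latitude": 10.0}
diffs on Shipment not affecting the asked answer:
  added field primary to record Shipment: required bool, tag 30 (in v2 it sits last) -> affects backward compatibility only, which is not asked
  field retries in record Shipment: optional changed to required -> affects backward compatibility only, which is not asked


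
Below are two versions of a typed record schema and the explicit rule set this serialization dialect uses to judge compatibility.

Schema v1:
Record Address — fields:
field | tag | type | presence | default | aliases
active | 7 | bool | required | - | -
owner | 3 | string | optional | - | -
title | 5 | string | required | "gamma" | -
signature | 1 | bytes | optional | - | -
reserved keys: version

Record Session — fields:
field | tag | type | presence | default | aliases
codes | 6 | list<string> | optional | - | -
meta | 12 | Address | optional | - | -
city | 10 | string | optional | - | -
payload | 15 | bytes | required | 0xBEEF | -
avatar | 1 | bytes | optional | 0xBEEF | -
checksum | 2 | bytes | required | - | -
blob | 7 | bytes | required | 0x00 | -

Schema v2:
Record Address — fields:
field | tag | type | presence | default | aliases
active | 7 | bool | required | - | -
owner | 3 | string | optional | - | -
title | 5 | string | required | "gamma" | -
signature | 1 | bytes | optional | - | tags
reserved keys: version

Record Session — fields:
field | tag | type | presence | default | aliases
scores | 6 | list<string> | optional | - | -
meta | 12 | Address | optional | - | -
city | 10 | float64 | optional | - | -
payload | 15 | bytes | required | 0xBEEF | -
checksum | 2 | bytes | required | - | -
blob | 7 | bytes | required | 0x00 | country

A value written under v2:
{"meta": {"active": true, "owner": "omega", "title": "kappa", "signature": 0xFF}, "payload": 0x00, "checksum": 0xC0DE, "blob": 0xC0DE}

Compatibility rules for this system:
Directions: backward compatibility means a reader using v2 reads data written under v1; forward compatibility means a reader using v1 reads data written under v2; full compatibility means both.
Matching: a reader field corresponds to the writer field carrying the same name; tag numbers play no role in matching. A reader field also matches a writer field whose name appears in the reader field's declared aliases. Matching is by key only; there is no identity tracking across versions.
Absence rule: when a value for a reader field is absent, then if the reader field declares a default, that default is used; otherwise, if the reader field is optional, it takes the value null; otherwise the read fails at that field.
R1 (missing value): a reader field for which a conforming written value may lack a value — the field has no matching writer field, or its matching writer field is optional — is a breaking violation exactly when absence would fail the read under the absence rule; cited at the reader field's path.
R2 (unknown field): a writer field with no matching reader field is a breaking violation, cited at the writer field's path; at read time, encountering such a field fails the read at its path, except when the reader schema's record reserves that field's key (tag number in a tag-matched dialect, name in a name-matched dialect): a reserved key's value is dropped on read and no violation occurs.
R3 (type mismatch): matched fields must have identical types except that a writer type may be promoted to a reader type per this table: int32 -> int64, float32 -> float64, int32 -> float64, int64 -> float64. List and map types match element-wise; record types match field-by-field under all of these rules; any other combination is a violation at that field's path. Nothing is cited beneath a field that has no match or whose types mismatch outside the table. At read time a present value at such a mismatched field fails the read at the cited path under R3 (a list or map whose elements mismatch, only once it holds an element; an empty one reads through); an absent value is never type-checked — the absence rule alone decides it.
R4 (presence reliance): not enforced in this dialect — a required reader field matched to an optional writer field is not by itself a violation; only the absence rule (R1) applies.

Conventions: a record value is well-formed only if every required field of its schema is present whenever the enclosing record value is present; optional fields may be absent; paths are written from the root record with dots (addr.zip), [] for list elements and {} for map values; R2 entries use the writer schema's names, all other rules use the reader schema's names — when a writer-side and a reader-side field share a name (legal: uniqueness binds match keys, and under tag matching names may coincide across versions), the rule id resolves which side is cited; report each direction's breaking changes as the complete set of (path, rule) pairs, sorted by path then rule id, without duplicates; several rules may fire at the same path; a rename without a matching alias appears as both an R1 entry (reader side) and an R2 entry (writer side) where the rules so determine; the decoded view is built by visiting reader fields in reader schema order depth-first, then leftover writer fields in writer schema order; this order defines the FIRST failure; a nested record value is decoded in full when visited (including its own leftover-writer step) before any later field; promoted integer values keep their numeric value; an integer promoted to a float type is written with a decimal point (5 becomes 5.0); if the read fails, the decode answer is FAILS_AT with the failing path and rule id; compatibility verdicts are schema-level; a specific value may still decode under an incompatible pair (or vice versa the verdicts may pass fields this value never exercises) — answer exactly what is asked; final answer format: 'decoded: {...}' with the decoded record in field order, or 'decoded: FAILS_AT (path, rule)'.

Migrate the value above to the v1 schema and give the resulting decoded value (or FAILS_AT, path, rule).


the writer's type comes first in each Session pair
decode (reader v1):
  codes := null (missing; optional => null)
  meta.active := true
  meta.owner := "omega"
  meta.title := "kappa"
  meta.signature := 0xFF
  city := null (missing; optional => null)
  payload := 0x00
  avatar := 0xBEEF (missing; default applied)
  checksum := 0xC0DE
  blob := 0xC0DE
  => decoded: {"codes": null, "meta": {"active": true, "owner": "omega", "title": "kappa", "signature": 0xFF}, "city": null, "payload": 0x00, "avatar": 0xBEEF, "checksum": 0xC0DE, "blob": 0xC0DE}
diffs on Session not affecting the asked answer:
  removed field avatar from record Session -> changes Session's schema-level verdicts only — the decode of this value is the same
  renamed field codes to scores in record Session -> changes Session's schema-level verdicts only — the decode of this value is the same
  field city in record Session: type string changed to float64 -> changes Session's schema-level verdicts only — the decode of this value is the same

decoded: {"codes": null, "meta": {"active": true, "owner": "omega", "title": "kappa", "signature": 0xFF}, "city": null, "payload": 0x00, "avatar": 0xBEEF, "checksum": 0xC0DE, "blob": 0xC0DE}


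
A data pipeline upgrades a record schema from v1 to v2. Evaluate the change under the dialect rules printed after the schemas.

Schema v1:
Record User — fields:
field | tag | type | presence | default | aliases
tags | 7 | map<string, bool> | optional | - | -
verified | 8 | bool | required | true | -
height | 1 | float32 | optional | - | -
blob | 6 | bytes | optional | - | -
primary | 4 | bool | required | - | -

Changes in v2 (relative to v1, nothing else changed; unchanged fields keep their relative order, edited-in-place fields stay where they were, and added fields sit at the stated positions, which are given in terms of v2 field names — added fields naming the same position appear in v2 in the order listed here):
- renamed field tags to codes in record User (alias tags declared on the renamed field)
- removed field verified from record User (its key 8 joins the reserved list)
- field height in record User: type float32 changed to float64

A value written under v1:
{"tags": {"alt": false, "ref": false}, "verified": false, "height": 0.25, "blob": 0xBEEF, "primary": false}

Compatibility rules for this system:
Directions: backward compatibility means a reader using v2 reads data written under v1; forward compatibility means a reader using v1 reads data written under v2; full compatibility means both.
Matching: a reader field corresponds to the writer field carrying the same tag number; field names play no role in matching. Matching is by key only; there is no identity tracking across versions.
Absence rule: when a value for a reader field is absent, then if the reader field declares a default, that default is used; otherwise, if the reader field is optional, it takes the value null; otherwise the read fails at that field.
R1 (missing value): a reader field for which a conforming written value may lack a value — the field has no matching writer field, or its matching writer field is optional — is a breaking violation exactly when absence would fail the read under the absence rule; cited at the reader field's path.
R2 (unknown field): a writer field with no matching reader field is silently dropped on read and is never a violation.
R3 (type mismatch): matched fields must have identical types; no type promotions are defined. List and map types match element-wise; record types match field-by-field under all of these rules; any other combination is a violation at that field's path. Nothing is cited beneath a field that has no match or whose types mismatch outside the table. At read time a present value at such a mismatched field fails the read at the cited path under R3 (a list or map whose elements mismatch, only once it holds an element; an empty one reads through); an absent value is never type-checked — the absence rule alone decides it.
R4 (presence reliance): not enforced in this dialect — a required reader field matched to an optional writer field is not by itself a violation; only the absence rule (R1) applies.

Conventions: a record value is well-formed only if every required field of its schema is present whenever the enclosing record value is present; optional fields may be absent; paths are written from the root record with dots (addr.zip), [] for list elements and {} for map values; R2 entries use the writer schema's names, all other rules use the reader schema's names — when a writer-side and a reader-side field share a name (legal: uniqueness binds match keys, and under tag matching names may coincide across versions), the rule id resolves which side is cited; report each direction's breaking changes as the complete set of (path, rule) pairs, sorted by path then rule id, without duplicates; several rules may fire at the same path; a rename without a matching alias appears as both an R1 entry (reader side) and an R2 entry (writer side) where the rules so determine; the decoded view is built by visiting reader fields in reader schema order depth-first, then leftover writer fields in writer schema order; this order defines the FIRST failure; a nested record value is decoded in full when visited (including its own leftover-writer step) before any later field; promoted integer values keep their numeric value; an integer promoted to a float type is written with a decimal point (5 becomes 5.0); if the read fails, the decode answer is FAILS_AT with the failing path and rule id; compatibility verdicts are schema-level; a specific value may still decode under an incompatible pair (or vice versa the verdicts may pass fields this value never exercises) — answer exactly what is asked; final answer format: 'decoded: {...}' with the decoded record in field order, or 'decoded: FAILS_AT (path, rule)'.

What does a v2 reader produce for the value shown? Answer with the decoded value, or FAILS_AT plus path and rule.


decoded: FAILS_AT (height, R3)

the writer's type comes first in each User pair
decoding the User value with the v2 reader:
  codes := {"alt": false, "ref": false} (from writer tags)
  read fails at height under R3
  => FAILS_AT (height, R3)
checking off the User differences that do not matter here:
  renamed field tags to codes in record User (alias tags declared on the renamed field) -> triggers nothing under the printed rules; the User answer is the same either way
  removed field verified from record User (its key 8 joins the reserved list) -> triggers nothing under the printed rules; the User answer is the same either way


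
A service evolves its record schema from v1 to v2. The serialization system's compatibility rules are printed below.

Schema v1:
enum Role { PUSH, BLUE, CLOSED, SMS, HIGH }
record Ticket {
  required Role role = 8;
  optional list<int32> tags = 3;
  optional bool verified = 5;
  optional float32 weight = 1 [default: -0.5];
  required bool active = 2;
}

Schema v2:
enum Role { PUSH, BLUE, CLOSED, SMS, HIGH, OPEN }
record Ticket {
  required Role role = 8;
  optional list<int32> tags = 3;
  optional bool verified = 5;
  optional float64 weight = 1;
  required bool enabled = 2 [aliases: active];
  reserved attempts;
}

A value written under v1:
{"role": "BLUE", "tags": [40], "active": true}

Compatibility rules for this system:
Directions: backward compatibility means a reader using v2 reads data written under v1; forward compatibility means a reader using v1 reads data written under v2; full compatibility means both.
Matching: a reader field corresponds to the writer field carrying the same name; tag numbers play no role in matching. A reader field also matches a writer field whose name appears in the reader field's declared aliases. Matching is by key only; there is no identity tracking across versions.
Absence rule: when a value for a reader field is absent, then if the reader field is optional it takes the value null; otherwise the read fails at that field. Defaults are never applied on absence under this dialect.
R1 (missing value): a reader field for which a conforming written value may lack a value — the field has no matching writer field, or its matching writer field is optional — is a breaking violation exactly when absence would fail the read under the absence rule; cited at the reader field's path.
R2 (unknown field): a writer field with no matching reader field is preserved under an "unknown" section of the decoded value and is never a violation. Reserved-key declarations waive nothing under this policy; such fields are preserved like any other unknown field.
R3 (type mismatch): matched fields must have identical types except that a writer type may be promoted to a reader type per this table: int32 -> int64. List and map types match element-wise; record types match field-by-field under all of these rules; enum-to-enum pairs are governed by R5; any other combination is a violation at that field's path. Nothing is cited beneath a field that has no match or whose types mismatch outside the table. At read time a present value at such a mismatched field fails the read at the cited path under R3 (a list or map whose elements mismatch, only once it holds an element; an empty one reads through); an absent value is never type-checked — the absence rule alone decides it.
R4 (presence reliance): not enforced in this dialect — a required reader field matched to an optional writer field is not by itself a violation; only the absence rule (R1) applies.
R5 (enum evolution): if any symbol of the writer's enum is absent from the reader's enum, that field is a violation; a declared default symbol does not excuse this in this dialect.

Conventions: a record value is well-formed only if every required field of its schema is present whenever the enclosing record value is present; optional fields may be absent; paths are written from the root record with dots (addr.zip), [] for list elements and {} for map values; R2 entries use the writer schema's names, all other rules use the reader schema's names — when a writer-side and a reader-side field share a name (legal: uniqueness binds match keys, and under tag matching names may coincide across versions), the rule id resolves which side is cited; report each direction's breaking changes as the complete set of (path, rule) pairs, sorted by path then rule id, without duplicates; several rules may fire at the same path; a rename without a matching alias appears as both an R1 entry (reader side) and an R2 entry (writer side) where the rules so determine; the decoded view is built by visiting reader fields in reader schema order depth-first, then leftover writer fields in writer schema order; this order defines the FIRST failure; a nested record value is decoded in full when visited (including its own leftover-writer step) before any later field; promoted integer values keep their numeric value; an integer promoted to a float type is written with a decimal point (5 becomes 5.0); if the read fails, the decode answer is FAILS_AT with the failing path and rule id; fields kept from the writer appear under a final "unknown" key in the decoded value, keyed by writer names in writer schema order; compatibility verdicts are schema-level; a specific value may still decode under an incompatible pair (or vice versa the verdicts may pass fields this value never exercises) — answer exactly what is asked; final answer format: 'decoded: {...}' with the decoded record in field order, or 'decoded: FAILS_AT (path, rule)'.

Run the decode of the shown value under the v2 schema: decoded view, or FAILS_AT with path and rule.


in Ticket below, arrows point writer -> reader
decode (reader v2):
  role := "BLUE"
  tags := [40]
  verified := null (not supplied -> null)
  weight := null (not supplied -> null)
  enabled := true (from writer active)
  => decoded: {"role": "BLUE", "tags": [40], "verified": null, "weight": null, "enabled": true}
the rest of the Ticket diff is inert for this question:
  field weight in record Ticket: type float32 changed to float64 (its default is dropped) -> a verdict-level change on Ticket — the shown value reads the same
  enum Role (field role in record Ticket): symbol OPEN added -> a verdict-level change on Ticket — the shown value reads the same

decoded: {"role": "BLUE", "tags": [40], "verified": null, "weight": null, "enabled": true}


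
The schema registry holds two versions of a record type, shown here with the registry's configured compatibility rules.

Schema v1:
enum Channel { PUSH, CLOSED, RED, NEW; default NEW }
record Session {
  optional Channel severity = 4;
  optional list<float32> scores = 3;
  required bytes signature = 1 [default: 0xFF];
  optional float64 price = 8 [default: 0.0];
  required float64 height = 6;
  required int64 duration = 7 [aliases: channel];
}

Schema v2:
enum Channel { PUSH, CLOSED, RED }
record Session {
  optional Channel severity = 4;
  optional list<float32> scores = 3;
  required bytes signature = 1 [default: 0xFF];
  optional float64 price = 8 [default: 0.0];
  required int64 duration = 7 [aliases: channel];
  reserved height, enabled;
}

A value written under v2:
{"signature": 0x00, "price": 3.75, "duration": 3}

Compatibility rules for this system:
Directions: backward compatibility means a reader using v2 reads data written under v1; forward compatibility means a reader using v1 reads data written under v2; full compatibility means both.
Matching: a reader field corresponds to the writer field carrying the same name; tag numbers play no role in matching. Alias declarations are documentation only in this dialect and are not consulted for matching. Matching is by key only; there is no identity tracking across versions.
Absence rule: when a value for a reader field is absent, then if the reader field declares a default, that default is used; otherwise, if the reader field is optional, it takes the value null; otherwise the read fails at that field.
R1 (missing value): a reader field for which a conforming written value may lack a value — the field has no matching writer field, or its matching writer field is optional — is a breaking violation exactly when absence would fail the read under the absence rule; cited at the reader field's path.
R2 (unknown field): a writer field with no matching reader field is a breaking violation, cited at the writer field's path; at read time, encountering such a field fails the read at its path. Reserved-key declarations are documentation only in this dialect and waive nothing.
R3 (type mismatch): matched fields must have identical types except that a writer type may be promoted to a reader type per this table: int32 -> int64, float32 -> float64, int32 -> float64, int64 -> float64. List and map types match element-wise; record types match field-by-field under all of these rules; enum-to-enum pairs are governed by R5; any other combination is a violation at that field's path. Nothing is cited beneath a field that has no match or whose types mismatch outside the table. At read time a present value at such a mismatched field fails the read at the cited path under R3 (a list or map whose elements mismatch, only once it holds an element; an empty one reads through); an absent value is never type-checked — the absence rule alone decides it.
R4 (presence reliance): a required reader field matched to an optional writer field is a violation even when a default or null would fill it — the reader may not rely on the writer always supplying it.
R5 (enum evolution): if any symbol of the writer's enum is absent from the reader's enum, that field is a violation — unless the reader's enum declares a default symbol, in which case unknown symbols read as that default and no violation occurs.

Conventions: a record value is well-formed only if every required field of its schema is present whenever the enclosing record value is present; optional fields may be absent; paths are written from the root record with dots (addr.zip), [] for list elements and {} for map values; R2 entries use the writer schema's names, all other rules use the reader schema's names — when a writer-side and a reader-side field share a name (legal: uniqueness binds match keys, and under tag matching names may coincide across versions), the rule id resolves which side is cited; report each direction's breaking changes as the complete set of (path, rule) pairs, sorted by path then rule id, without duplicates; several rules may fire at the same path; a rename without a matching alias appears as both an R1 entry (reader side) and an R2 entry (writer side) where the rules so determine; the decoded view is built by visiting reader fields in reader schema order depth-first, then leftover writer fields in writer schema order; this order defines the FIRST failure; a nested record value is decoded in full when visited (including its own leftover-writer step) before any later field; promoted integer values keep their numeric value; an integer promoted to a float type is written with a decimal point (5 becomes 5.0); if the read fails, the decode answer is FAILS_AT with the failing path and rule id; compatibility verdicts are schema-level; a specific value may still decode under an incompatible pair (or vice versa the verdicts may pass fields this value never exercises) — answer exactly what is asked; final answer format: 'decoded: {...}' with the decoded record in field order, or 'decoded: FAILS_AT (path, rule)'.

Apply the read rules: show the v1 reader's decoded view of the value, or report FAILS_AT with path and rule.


decoded: FAILS_AT (height, R1)

the writer's type comes first in each Session pair
decode (reader v1):
  severity := null (missing; optional => null)
  scores := null (missing; optional => null)
  signature := 0x00
  price := 3.75
  read fails at height under R1 (no fill)
  => FAILS_AT (height, R1)
diffs on Session not affecting the asked answer:
  enum Channel (field severity in record Session): symbol NEW removed (it was the default; the default is cleared) -> changes Session's schema-level verdicts only — the decode of this value is the same
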